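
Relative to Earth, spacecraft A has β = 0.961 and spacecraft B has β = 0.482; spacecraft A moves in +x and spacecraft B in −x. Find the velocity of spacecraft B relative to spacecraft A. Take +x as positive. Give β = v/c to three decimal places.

β = -0.986

β_A = 0.961, β_B = -0.482.
Transform to A's frame with the inverse velocity-addition law: u' = (u − v)/(1 − uv/c²), taking u = β_B and v = β_A.
u' = (-0.482 − 0.961) / (1 − (0.961)(-0.482)) = -1.4430/1.4632 = -0.9862.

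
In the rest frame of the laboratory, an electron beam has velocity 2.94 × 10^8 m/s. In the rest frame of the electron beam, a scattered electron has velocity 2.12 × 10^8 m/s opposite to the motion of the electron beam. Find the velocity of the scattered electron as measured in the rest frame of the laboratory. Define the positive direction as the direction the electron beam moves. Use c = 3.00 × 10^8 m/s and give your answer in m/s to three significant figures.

+2.67 × 10^8 m/s

In units of c (dividing by 3.00 × 10^8 m/s): v = 0.980, u' = -0.707.
u = (u' + v)/(1 + u'v/c²):
u = (-0.707 + 0.980) / (1 + (-0.707)·0.980) = 0.2733/0.3075 = 0.8890
Converting back: u = 0.8890 × 3.00 × 10^8 m/s.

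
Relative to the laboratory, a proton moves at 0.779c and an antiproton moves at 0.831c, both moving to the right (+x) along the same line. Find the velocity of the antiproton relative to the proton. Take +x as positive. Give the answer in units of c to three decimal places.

+0.147c

β_A = 0.779, β_B = 0.831.
Transform to A's frame with the inverse velocity-addition law: u' = (u − v)/(1 − uv/c²), taking u = β_B and v = β_A.
u' = (0.831 − 0.779) / (1 − (0.779)(0.831)) = 0.0520/0.3527 = 0.1475.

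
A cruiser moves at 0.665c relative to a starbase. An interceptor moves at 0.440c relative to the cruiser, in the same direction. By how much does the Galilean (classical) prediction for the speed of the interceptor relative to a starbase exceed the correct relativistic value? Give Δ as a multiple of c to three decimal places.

Galilean: u_cl = 0.440 + 0.665 = 1.1050.
Relativistic: u_rel = (0.440 + 0.665) / (1 + 0.440·0.665) = 1.1050/1.2926 = 0.8549.
Δ = 1.1050 − 0.8549 = 0.2501.
(The classical prediction exceeds c; the relativistic result does not.)

Δ = 0.250c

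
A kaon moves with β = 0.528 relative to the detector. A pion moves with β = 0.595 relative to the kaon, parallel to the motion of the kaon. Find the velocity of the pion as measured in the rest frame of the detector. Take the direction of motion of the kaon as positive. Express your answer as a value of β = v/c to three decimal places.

With v = 0.528 and u' = 0.595 (in units of c),
u = (u' + v)/(1 + u'v/c²):
u = (0.595 + 0.528) / (1 + 0.595·0.528) = 1.1230/1.3142 = 0.8545
(Galilean addition would give +1.123c, exceeding c.)

β = 0.855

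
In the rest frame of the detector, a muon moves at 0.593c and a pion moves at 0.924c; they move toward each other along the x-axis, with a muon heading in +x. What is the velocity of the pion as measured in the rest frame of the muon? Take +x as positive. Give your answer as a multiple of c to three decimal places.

β_A = 0.593, β_B = -0.924.
Transform to A's frame with the inverse velocity-addition law: u' = (u − v)/(1 − uv/c²), taking u = β_B and v = β_A.
u' = (-0.924 − 0.593) / (1 − (0.593)(-0.924)) = -1.5170/1.5479 = -0.9800.

-0.980c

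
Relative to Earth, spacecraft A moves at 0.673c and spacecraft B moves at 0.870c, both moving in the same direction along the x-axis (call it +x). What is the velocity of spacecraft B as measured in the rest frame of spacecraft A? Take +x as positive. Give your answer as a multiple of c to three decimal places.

β_A = 0.673, β_B = 0.870.
Transform to A's frame with the inverse velocity-addition law: u' = (u − v)/(1 − uv/c²), taking u = β_B and v = β_A.
u' = (0.870 − 0.673) / (1 − (0.673)(0.870)) = 0.1970/0.4145 = 0.4753.

+0.475c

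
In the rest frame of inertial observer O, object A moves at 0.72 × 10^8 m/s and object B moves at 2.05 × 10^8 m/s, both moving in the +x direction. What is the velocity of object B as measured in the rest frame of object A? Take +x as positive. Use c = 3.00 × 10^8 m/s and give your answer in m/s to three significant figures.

+1.59 × 10^8 m/s

β_A = 0.240, β_B = 0.683 (dividing each by c = 3.00 × 10^8 m/s).
Transform to A's frame with the inverse velocity-addition law: u' = (u − v)/(1 − uv/c²), taking u = β_B and v = β_A.
u' = (0.683 − 0.240) / (1 − (0.240)(0.683)) = 0.4433/0.8360 = 0.5303.
u' = 0.5303 × 3.00 × 10^8 m/s.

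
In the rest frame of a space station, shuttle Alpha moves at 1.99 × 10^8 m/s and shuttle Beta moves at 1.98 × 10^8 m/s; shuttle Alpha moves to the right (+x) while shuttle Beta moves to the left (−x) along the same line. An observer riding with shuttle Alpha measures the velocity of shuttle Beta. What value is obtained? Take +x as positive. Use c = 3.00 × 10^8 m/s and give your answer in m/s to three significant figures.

β_A = 0.663, β_B = -0.660 (dividing each by c = 3.00 × 10^8 m/s).
Transform to A's frame with the inverse velocity-addition law: u' = (u − v)/(1 − uv/c²), taking u = β_B and v = β_A.
u' = (-0.660 − 0.663) / (1 − (0.663)(-0.660)) = -1.3233/1.4378 = -0.9204.
u' = -0.9204 × 3.00 × 10^8 m/s.

-2.76 × 10^8 m/s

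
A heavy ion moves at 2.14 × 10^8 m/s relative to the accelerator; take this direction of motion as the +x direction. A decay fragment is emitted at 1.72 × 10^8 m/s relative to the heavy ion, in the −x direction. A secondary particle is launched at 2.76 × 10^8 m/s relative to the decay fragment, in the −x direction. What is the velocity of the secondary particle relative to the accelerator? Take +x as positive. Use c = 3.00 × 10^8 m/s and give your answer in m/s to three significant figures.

-2.62 × 10^8 m/s

Apply u = (u' + v)/(1 + u'v/c²) successively, working outward toward the accelerator.
(Dividing each given speed by c = 3.00 × 10^8 m/s to work in units of c.)
Start: velocity of the heavy ion relative to the accelerator = 0.7133c.
Compose with the decay fragment (u' = -0.573 in the heavy ion frame): u_1 = (-0.573 + 0.713) / (1 + (-0.573)·0.713) = 0.1400/0.5910 = 0.2369.
Compose with the secondary particle (u' = -0.920 in the decay fragment frame): u_2 = (-0.920 + 0.237) / (1 + (-0.920)·0.237) = -0.6831/0.7821 = -0.8735.
So u = -0.8735 × 3.00 × 10^8 m/s.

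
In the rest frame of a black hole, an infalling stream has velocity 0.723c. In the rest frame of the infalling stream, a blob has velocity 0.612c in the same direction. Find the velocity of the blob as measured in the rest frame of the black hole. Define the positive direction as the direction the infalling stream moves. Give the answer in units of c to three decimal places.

With v = 0.723 and u' = 0.612 (in units of c),
u = (u' + v)/(1 + u'v/c²):
u = (0.612 + 0.723) / (1 + 0.612·0.723) = 1.3350/1.4425 = 0.9255

0.925c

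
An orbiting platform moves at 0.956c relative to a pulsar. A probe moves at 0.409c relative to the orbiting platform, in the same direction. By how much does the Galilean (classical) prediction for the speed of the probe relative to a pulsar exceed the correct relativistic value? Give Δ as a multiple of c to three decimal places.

Δ = 0.384c

Galilean: u_cl = 0.409 + 0.956 = 1.3650.
Relativistic: u_rel = (0.409 + 0.956) / (1 + 0.409·0.956) = 1.3650/1.3910 = 0.9813.
Δ = 1.3650 − 0.9813 = 0.3837.
(The classical prediction exceeds c; the relativistic result does not.)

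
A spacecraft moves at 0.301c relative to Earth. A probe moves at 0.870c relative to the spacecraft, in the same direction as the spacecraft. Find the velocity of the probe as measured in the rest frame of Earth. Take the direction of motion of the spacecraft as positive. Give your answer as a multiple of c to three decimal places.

0.928c

With v = 0.301 and u' = 0.870 (in units of c),
u = (u' + v)/(1 + u'v/c²):
u = (0.870 + 0.301) / (1 + 0.870·0.301) = 1.1710/1.2619 = 0.9280
(Galilean addition would give +1.171c, exceeding c.)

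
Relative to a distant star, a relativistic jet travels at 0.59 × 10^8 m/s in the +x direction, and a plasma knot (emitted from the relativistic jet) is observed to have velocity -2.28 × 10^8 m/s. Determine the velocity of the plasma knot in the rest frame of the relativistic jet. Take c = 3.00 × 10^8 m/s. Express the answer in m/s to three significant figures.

v = 0.197c, u = -0.760c.
Invert the composition law: u' = (u − v)/(1 − uv/c²).
u' = (-0.760 − 0.197) / (1 − (-0.760)(0.197)) = -0.9567/1.1495 = -0.8323.
u' = -0.8323 × 3.00 × 10^8 m/s.

-2.50 × 10^8 m/s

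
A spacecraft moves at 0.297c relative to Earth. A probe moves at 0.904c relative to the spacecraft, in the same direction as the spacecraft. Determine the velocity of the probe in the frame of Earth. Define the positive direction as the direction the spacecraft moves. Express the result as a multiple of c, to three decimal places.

With v = 0.297 and u' = 0.904 (in units of c),
u = (u' + v)/(1 + u'v/c²):
u = (0.904 + 0.297) / (1 + 0.904·0.297) = 1.2010/1.2685 = 0.9468

0.947c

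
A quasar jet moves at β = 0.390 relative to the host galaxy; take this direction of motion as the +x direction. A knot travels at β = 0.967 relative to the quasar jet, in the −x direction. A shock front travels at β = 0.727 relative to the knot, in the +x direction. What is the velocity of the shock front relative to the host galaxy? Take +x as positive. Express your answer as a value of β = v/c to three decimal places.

Apply u = (u' + v)/(1 + u'v/c²) successively, working outward toward the host galaxy.
Start: velocity of the quasar jet relative to the host galaxy = 0.3900c.
Compose with the knot (u' = -0.967 in the quasar jet frame): u_1 = (-0.967 + 0.390) / (1 + (-0.967)·0.390) = -0.5770/0.6229 = -0.9264.
Compose with the shock front (u' = 0.727 in the knot frame): u_2 = (0.727 + (-0.926)) / (1 + 0.727·(-0.926)) = -0.1994/0.3265 = -0.6105.

β = -0.611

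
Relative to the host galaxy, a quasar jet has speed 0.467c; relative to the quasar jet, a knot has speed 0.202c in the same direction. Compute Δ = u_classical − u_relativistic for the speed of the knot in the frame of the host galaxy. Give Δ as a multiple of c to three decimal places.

Galilean: u_cl = 0.202 + 0.467 = 0.6690.
Relativistic: u_rel = (0.202 + 0.467) / (1 + 0.202·0.467) = 0.6690/1.0943 = 0.6113.
Δ = 0.6690 − 0.6113 = 0.0577.

Δ = 0.058c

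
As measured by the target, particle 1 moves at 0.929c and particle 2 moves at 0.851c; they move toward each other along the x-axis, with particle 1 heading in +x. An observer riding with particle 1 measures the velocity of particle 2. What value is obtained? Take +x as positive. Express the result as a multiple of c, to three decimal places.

β_A = 0.929, β_B = -0.851.
Transform to A's frame with the inverse velocity-addition law: u' = (u − v)/(1 − uv/c²), taking u = β_B and v = β_A.
u' = (-0.851 − 0.929) / (1 − (0.929)(-0.851)) = -1.7800/1.7906 = -0.9941.

-0.994c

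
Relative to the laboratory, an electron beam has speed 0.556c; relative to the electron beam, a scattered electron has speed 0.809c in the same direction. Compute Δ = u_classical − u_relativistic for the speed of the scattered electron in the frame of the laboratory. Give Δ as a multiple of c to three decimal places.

Δ = 0.423c

Galilean: u_cl = 0.809 + 0.556 = 1.3650.
Relativistic: u_rel = (0.809 + 0.556) / (1 + 0.809·0.556) = 1.3650/1.4498 = 0.9415.
Δ = 1.3650 − 0.9415 = 0.4235.
(The classical prediction exceeds c; the relativistic result does not.)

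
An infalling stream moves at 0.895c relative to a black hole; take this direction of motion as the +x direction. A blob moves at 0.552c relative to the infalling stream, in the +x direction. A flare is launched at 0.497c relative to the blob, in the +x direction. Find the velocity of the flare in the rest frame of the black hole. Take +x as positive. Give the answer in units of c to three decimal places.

0.989c

Apply u = (u' + v)/(1 + u'v/c²) successively, working outward toward the black hole.
Start: velocity of the infalling stream relative to the black hole = 0.8950c.
Compose with the blob (u' = 0.552 in the infalling stream frame): u_1 = (0.552 + 0.895) / (1 + 0.552·0.895) = 1.4470/1.4940 = 0.9685.
Compose with the flare (u' = 0.497 in the blob frame): u_2 = (0.497 + 0.969) / (1 + 0.497·0.969) = 1.4655/1.4814 = 0.9893.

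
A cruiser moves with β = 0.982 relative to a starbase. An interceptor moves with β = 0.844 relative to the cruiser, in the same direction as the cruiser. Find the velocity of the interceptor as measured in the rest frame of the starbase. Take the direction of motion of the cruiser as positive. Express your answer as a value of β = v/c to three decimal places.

β = 0.998

With v = 0.982 and u' = 0.844 (in units of c),
u = (u' + v)/(1 + u'v/c²):
u = (0.844 + 0.982) / (1 + 0.844·0.982) = 1.8260/1.8288 = 0.9985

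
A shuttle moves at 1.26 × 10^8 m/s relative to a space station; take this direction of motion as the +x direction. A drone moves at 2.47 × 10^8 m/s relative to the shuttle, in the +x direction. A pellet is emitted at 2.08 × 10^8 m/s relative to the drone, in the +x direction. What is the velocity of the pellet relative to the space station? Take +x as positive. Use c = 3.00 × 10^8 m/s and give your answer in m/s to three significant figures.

2.96 × 10^8 m/s

Apply u = (u' + v)/(1 + u'v/c²) successively, working outward toward the space station.
(Dividing each given speed by c = 3.00 × 10^8 m/s to work in units of c.)
Start: velocity of the shuttle relative to the space station = 0.4200c.
Compose with the drone (u' = 0.823 in the shuttle frame): u_1 = (0.823 + 0.420) / (1 + 0.823·0.420) = 1.2433/1.3458 = 0.9239.
Compose with the pellet (u' = 0.693 in the drone frame): u_2 = (0.693 + 0.924) / (1 + 0.693·0.924) = 1.6172/1.6405 = 0.9858.
So u = 0.9858 × 3.00 × 10^8 m/s.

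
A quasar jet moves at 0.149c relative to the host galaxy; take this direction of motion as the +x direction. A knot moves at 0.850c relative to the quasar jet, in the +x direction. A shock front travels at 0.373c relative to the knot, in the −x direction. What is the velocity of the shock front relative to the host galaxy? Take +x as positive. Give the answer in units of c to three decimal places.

Apply u = (u' + v)/(1 + u'v/c²) successively, working outward toward the host galaxy.
Start: velocity of the quasar jet relative to the host galaxy = 0.1490c.
Compose with the knot (u' = 0.850 in the quasar jet frame): u_1 = (0.850 + 0.149) / (1 + 0.850·0.149) = 0.9990/1.1266 = 0.8867.
Compose with the shock front (u' = -0.373 in the knot frame): u_2 = (-0.373 + 0.887) / (1 + (-0.373)·0.887) = 0.5137/0.6693 = 0.7676.

+0.768c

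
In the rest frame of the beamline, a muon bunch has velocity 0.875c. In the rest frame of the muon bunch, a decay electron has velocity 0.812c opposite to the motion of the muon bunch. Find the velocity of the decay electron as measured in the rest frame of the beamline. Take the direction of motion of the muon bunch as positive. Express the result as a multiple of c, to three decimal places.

With v = 0.875 and u' = -0.812 (in units of c),
u = (u' + v)/(1 + u'v/c²):
u = (-0.812 + 0.875) / (1 + (-0.812)·0.875) = 0.0630/0.2895 = 0.2176

+0.218c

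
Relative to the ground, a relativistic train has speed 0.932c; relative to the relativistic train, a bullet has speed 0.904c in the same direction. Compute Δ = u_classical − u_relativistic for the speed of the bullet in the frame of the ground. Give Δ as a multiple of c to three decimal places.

Δ = 0.840c

Galilean: u_cl = 0.904 + 0.932 = 1.8360.
Relativistic: u_rel = (0.904 + 0.932) / (1 + 0.904·0.932) = 1.8360/1.8425 = 0.9965.
Δ = 1.8360 − 0.9965 = 0.8395.
(The classical prediction exceeds c; the relativistic result does not.)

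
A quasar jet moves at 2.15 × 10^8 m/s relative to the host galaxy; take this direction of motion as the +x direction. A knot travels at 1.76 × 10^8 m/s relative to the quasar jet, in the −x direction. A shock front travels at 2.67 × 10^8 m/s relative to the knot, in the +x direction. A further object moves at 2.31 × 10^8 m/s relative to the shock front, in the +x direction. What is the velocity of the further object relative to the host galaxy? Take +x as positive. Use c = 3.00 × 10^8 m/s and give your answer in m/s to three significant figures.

+2.97 × 10^8 m/s

Apply u = (u' + v)/(1 + u'v/c²) successively, working outward toward the host galaxy.
(Dividing each given speed by c = 3.00 × 10^8 m/s to work in units of c.)
Start: velocity of the quasar jet relative to the host galaxy = 0.7167c.
Compose with the knot (u' = -0.587 in the quasar jet frame): u_1 = (-0.587 + 0.717) / (1 + (-0.587)·0.717) = 0.1300/0.5796 = 0.2243.
Compose with the shock front (u' = 0.890 in the knot frame): u_2 = (0.890 + 0.224) / (1 + 0.890·0.224) = 1.1143/1.1996 = 0.9289.
Compose with the further object (u' = 0.770 in the shock front frame): u_3 = (0.770 + 0.929) / (1 + 0.770·0.929) = 1.6989/1.7152 = 0.9905.
So u = 0.9905 × 3.00 × 10^8 m/s.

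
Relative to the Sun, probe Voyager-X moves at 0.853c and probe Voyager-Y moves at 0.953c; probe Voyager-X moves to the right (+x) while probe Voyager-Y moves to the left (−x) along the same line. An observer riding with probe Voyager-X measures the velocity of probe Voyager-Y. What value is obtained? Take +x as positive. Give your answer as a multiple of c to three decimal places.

-0.996c

β_A = 0.853, β_B = -0.953.
Transform to A's frame with the inverse velocity-addition law: u' = (u − v)/(1 − uv/c²), taking u = β_B and v = β_A.
u' = (-0.953 − 0.853) / (1 − (0.853)(-0.953)) = -1.8060/1.8129 = -0.9962.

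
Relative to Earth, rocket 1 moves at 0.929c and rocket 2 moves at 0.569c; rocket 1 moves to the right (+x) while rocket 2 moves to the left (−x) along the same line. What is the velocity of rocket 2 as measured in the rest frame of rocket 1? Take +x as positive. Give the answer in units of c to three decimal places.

β_A = 0.929, β_B = -0.569.
Transform to A's frame with the inverse velocity-addition law: u' = (u − v)/(1 − uv/c²), taking u = β_B and v = β_A.
u' = (-0.569 − 0.929) / (1 − (0.929)(-0.569)) = -1.4980/1.5286 = -0.9800.

-0.980c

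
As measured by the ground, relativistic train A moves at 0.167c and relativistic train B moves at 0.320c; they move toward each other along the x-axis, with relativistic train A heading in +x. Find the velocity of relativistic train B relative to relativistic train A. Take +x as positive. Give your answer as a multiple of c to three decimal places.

-0.462c

β_A = 0.167, β_B = -0.320.
Transform to A's frame with the inverse velocity-addition law: u' = (u − v)/(1 − uv/c²), taking u = β_B and v = β_A.
u' = (-0.320 − 0.167) / (1 − (0.167)(-0.320)) = -0.4870/1.0534 = -0.4623.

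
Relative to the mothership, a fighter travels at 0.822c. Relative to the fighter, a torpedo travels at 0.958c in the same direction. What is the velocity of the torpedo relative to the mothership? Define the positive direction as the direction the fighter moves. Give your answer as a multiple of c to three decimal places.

0.996c

With v = 0.822 and u' = 0.958 (in units of c),
u = (u' + v)/(1 + u'v/c²):
u = (0.958 + 0.822) / (1 + 0.958·0.822) = 1.7800/1.7875 = 0.9958
(Galilean addition would give +1.780c, exceeding c.)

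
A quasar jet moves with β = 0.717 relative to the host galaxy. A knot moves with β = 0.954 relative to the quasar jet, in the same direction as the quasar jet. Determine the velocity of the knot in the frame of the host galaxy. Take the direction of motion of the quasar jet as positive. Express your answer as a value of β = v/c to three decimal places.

With v = 0.717 and u' = 0.954 (in units of c),
u = (u' + v)/(1 + u'v/c²):
u = (0.954 + 0.717) / (1 + 0.954·0.717) = 1.6710/1.6840 = 0.9923

β = 0.992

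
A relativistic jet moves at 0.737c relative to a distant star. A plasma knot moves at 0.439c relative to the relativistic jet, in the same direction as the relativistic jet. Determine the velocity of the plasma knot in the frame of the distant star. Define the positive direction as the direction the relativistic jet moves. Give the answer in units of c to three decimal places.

0.889c

With v = 0.737 and u' = 0.439 (in units of c),
u = (u' + v)/(1 + u'v/c²):
u = (0.439 + 0.737) / (1 + 0.439·0.737) = 1.1760/1.3235 = 0.8885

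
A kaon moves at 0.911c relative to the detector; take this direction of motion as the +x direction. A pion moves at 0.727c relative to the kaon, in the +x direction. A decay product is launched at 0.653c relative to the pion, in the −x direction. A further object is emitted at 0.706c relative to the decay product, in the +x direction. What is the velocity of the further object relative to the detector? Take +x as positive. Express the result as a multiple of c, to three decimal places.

+0.988c

Apply u = (u' + v)/(1 + u'v/c²) successively, working outward toward the detector.
Start: velocity of the kaon relative to the detector = 0.9110c.
Compose with the pion (u' = 0.727 in the kaon frame): u_1 = (0.727 + 0.911) / (1 + 0.727·0.911) = 1.6380/1.6623 = 0.9854.
Compose with the decay product (u' = -0.653 in the pion frame): u_2 = (-0.653 + 0.985) / (1 + (-0.653)·0.985) = 0.3324/0.3565 = 0.9322.
Compose with the further object (u' = 0.706 in the decay product frame): u_3 = (0.706 + 0.932) / (1 + 0.706·0.932) = 1.6382/1.6582 = 0.9880.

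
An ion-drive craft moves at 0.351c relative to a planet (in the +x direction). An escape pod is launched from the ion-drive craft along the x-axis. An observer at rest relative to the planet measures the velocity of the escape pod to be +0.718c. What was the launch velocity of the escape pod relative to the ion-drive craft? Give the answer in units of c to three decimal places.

+0.491c

Invert the composition law: u' = (u − v)/(1 − uv/c²).
u' = (0.718 − 0.351) / (1 − (0.718)(0.351)) = 0.3670/0.7480 = 0.4907.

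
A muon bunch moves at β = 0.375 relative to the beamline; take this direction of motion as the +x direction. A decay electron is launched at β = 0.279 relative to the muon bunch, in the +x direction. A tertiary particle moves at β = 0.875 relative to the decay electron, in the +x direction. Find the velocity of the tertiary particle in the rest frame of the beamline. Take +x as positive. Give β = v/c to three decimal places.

Apply u = (u' + v)/(1 + u'v/c²) successively, working outward toward the beamline.
Start: velocity of the muon bunch relative to the beamline = 0.3750c.
Compose with the decay electron (u' = 0.279 in the muon bunch frame): u_1 = (0.279 + 0.375) / (1 + 0.279·0.375) = 0.6540/1.1046 = 0.5921.
Compose with the tertiary particle (u' = 0.875 in the decay electron frame): u_2 = (0.875 + 0.592) / (1 + 0.875·0.592) = 1.4671/1.5180 = 0.9664.

β = 0.966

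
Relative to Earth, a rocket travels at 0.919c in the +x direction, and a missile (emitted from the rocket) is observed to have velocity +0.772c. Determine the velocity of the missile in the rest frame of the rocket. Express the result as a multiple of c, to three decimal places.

Invert the composition law: u' = (u − v)/(1 − uv/c²).
u' = (0.772 − 0.919) / (1 − (0.772)(0.919)) = -0.1470/0.2905 = -0.5060.

-0.506c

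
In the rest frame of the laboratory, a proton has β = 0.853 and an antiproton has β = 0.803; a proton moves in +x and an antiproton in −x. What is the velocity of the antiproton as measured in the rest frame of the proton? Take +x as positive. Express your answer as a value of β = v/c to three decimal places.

β = -0.983

β_A = 0.853, β_B = -0.803.
Transform to A's frame with the inverse velocity-addition law: u' = (u − v)/(1 − uv/c²), taking u = β_B and v = β_A.
u' = (-0.803 − 0.853) / (1 − (0.853)(-0.803)) = -1.6560/1.6850 = -0.9828.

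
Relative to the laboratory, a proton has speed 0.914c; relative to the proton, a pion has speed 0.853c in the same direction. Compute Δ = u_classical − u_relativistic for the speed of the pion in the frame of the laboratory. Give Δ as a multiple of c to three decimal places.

Galilean: u_cl = 0.853 + 0.914 = 1.7670.
Relativistic: u_rel = (0.853 + 0.914) / (1 + 0.853·0.914) = 1.7670/1.7796 = 0.9929.
Δ = 1.7670 − 0.9929 = 0.7741.
(The classical prediction exceeds c; the relativistic result does not.)

Δ = 0.774c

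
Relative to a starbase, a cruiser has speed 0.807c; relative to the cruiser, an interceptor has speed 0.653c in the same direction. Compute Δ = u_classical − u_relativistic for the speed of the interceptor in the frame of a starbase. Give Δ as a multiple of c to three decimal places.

Δ = 0.504c

Galilean: u_cl = 0.653 + 0.807 = 1.4600.
Relativistic: u_rel = (0.653 + 0.807) / (1 + 0.653·0.807) = 1.4600/1.5270 = 0.9561.
Δ = 1.4600 − 0.9561 = 0.5039.
(The classical prediction exceeds c; the relativistic result does not.)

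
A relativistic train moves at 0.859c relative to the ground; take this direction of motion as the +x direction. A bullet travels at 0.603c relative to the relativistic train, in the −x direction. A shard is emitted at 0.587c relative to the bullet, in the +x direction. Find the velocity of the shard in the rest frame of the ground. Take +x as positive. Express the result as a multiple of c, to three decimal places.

Apply u = (u' + v)/(1 + u'v/c²) successively, working outward toward the ground.
Start: velocity of the relativistic train relative to the ground = 0.8590c.
Compose with the bullet (u' = -0.603 in the relativistic train frame): u_1 = (-0.603 + 0.859) / (1 + (-0.603)·0.859) = 0.2560/0.4820 = 0.5311.
Compose with the shard (u' = 0.587 in the bullet frame): u_2 = (0.587 + 0.531) / (1 + 0.587·0.531) = 1.1181/1.3118 = 0.8524.

+0.852c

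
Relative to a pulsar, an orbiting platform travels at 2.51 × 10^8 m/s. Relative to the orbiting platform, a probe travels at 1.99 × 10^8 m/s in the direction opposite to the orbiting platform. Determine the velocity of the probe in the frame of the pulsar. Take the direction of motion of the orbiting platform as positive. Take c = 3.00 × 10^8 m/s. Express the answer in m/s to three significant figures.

+1.17 × 10^8 m/s

In units of c (dividing by 3.00 × 10^8 m/s): v = 0.837, u' = -0.663.
u = (u' + v)/(1 + u'v/c²):
u = (-0.663 + 0.837) / (1 + (-0.663)·0.837) = 0.1733/0.4450 = 0.3895
Converting back: u = 0.3895 × 3.00 × 10^8 m/s.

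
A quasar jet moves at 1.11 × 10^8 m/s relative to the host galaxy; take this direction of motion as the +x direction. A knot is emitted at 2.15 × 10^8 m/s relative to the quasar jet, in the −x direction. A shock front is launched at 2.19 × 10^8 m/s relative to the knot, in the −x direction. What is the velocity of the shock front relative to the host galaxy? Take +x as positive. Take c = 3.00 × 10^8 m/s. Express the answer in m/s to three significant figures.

-2.68 × 10^8 m/s

Apply u = (u' + v)/(1 + u'v/c²) successively, working outward toward the host galaxy.
(Dividing each given speed by c = 3.00 × 10^8 m/s to work in units of c.)
Start: velocity of the quasar jet relative to the host galaxy = 0.3700c.
Compose with the knot (u' = -0.717 in the quasar jet frame): u_1 = (-0.717 + 0.370) / (1 + (-0.717)·0.370) = -0.3467/0.7348 = -0.4718.
Compose with the shock front (u' = -0.730 in the knot frame): u_2 = (-0.730 + (-0.472)) / (1 + (-0.730)·(-0.472)) = -1.2018/1.3444 = -0.8939.
So u = -0.8939 × 3.00 × 10^8 m/s.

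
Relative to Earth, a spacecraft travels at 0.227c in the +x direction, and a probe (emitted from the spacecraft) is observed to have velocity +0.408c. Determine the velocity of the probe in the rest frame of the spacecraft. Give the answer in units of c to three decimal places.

Invert the composition law: u' = (u − v)/(1 − uv/c²).
u' = (0.408 − 0.227) / (1 − (0.408)(0.227)) = 0.1810/0.9074 = 0.1995.

+0.199c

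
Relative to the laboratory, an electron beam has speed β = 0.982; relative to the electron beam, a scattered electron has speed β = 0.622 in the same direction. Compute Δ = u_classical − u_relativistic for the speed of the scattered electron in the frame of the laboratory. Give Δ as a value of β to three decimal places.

Δ = 0.608

Galilean: u_cl = 0.622 + 0.982 = 1.6040.
Relativistic: u_rel = (0.622 + 0.982) / (1 + 0.622·0.982) = 1.6040/1.6108 = 0.9958.
Δ = 1.6040 − 0.9958 = 0.6082.
(The classical prediction exceeds c; the relativistic result does not.)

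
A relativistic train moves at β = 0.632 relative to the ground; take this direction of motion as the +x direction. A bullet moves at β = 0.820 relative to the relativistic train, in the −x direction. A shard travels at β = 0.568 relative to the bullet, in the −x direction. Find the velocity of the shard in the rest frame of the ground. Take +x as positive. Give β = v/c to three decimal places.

Apply u = (u' + v)/(1 + u'v/c²) successively, working outward toward the ground.
Start: velocity of the relativistic train relative to the ground = 0.6320c.
Compose with the bullet (u' = -0.820 in the relativistic train frame): u_1 = (-0.820 + 0.632) / (1 + (-0.820)·0.632) = -0.1880/0.4818 = -0.3902.
Compose with the shard (u' = -0.568 in the bullet frame): u_2 = (-0.568 + (-0.390)) / (1 + (-0.568)·(-0.390)) = -0.9582/1.2217 = -0.7844.

β = -0.784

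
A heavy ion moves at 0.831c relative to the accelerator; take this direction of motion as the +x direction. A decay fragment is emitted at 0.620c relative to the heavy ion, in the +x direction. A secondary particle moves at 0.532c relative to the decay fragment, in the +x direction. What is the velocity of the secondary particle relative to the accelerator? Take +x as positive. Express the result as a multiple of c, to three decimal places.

0.987c

Apply u = (u' + v)/(1 + u'v/c²) successively, working outward toward the accelerator.
Start: velocity of the heavy ion relative to the accelerator = 0.8310c.
Compose with the decay fragment (u' = 0.620 in the heavy ion frame): u_1 = (0.620 + 0.831) / (1 + 0.620·0.831) = 1.4510/1.5152 = 0.9576.
Compose with the secondary particle (u' = 0.532 in the decay fragment frame): u_2 = (0.532 + 0.958) / (1 + 0.532·0.958) = 1.4896/1.5095 = 0.9869.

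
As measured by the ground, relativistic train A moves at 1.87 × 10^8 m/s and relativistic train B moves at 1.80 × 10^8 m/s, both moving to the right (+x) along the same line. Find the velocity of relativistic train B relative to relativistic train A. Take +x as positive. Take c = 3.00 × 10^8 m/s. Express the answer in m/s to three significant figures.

-1.12 × 10^7 m/s

β_A = 0.623, β_B = 0.600 (dividing each by c = 3.00 × 10^8 m/s).
Transform to A's frame with the inverse velocity-addition law: u' = (u − v)/(1 − uv/c²), taking u = β_B and v = β_A.
u' = (0.600 − 0.623) / (1 − (0.623)(0.600)) = -0.0233/0.6260 = -0.0373.
u' = -0.0373 × 3.00 × 10^8 m/s.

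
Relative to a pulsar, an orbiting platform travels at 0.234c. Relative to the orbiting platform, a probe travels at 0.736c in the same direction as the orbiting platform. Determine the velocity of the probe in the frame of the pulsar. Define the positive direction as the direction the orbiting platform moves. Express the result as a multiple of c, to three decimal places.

With v = 0.234 and u' = 0.736 (in units of c),
u = (u' + v)/(1 + u'v/c²):
u = (0.736 + 0.234) / (1 + 0.736·0.234) = 0.9700/1.1722 = 0.8275

0.827c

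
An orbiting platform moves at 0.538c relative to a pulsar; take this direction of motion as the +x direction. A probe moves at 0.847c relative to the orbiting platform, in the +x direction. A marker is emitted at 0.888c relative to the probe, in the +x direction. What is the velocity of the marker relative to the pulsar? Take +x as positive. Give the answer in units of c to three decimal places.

Apply u = (u' + v)/(1 + u'v/c²) successively, working outward toward the pulsar.
Start: velocity of the orbiting platform relative to the pulsar = 0.5380c.
Compose with the probe (u' = 0.847 in the orbiting platform frame): u_1 = (0.847 + 0.538) / (1 + 0.847·0.538) = 1.3850/1.4557 = 0.9514.
Compose with the marker (u' = 0.888 in the probe frame): u_2 = (0.888 + 0.951) / (1 + 0.888·0.951) = 1.8394/1.8449 = 0.9971.

0.997c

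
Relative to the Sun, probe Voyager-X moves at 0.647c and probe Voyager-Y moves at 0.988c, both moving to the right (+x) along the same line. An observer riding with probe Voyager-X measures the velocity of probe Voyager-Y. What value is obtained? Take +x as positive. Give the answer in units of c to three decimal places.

+0.945c

β_A = 0.647, β_B = 0.988.
Transform to A's frame with the inverse velocity-addition law: u' = (u − v)/(1 − uv/c²), taking u = β_B and v = β_A.
u' = (0.988 − 0.647) / (1 − (0.647)(0.988)) = 0.3410/0.3608 = 0.9452.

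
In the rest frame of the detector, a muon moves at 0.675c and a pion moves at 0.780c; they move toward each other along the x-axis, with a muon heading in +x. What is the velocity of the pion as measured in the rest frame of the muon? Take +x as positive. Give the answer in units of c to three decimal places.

β_A = 0.675, β_B = -0.780.
Transform to A's frame with the inverse velocity-addition law: u' = (u − v)/(1 − uv/c²), taking u = β_B and v = β_A.
u' = (-0.780 − 0.675) / (1 − (0.675)(-0.780)) = -1.4550/1.5265 = -0.9532.

-0.953c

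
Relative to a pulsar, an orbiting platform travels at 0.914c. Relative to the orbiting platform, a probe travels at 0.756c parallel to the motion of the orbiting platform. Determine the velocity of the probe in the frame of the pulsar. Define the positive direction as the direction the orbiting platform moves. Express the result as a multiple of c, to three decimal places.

0.988c

With v = 0.914 and u' = 0.756 (in units of c),
u = (u' + v)/(1 + u'v/c²):
u = (0.756 + 0.914) / (1 + 0.756·0.914) = 1.6700/1.6910 = 0.9876
(Galilean addition would give +1.670c, exceeding c.)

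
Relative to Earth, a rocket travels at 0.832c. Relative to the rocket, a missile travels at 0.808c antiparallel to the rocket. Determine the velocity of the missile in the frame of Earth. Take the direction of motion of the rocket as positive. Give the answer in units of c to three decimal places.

+0.073c

With v = 0.832 and u' = -0.808 (in units of c),
u = (u' + v)/(1 + u'v/c²):
u = (-0.808 + 0.832) / (1 + (-0.808)·0.832) = 0.0240/0.3277 = 0.0732
(Galilean addition would give +0.024c.)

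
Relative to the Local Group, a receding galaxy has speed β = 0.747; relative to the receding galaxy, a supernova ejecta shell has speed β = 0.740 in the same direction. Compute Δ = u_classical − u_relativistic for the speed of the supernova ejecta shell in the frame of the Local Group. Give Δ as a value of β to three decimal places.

Galilean: u_cl = 0.740 + 0.747 = 1.4870.
Relativistic: u_rel = (0.740 + 0.747) / (1 + 0.740·0.747) = 1.4870/1.5528 = 0.9576.
Δ = 1.4870 − 0.9576 = 0.5294.
(The classical prediction exceeds c; the relativistic result does not.)

Δ = 0.529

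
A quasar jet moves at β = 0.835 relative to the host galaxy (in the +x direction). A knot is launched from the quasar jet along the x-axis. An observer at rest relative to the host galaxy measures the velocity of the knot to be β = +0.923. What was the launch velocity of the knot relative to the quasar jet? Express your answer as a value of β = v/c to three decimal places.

Invert the composition law: u' = (u − v)/(1 − uv/c²).
u' = (0.923 − 0.835) / (1 − (0.923)(0.835)) = 0.0880/0.2293 = 0.3838.

β = +0.384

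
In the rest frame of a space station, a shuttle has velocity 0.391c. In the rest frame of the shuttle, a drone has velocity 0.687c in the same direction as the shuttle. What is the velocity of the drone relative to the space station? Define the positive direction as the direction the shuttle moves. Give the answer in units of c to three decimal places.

With v = 0.391 and u' = 0.687 (in units of c),
u = (u' + v)/(1 + u'v/c²):
u = (0.687 + 0.391) / (1 + 0.687·0.391) = 1.0780/1.2686 = 0.8497

0.850c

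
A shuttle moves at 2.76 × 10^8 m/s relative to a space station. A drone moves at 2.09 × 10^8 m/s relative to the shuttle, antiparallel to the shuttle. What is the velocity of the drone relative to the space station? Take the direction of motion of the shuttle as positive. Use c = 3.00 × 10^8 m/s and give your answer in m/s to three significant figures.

+1.87 × 10^8 m/s

In units of c (dividing by 3.00 × 10^8 m/s): v = 0.920, u' = -0.697.
u = (u' + v)/(1 + u'v/c²):
u = (-0.697 + 0.920) / (1 + (-0.697)·0.920) = 0.2233/0.3591 = 0.6220
Converting back: u = 0.6220 × 3.00 × 10^8 m/s.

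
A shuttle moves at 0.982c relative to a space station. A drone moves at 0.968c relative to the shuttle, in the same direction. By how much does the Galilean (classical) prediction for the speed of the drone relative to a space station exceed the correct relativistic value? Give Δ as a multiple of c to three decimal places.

Galilean: u_cl = 0.968 + 0.982 = 1.9500.
Relativistic: u_rel = (0.968 + 0.982) / (1 + 0.968·0.982) = 1.9500/1.9506 = 0.9997.
Δ = 1.9500 − 0.9997 = 0.9503.
(The classical prediction exceeds c; the relativistic result does not.)

Δ = 0.950c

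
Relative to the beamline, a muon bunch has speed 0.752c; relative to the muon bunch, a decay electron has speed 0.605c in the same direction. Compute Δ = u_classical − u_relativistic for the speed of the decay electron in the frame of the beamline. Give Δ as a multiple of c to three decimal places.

Δ = 0.424c

Galilean: u_cl = 0.605 + 0.752 = 1.3570.
Relativistic: u_rel = (0.605 + 0.752) / (1 + 0.605·0.752) = 1.3570/1.4550 = 0.9327.
Δ = 1.3570 − 0.9327 = 0.4243.
(The classical prediction exceeds c; the relativistic result does not.)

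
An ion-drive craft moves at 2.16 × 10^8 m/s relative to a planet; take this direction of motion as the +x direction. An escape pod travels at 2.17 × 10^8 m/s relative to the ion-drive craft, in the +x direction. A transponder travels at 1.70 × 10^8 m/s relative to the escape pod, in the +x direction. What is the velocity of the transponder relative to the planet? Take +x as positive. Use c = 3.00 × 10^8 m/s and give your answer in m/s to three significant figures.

Apply u = (u' + v)/(1 + u'v/c²) successively, working outward toward the planet.
(Dividing each given speed by c = 3.00 × 10^8 m/s to work in units of c.)
Start: velocity of the ion-drive craft relative to the planet = 0.7200c.
Compose with the escape pod (u' = 0.723 in the ion-drive craft frame): u_1 = (0.723 + 0.720) / (1 + 0.723·0.720) = 1.4433/1.5208 = 0.9491.
Compose with the transponder (u' = 0.567 in the escape pod frame): u_2 = (0.567 + 0.949) / (1 + 0.567·0.949) = 1.5157/1.5378 = 0.9856.
So u = 0.9856 × 3.00 × 10^8 m/s.

2.96 × 10^8 m/s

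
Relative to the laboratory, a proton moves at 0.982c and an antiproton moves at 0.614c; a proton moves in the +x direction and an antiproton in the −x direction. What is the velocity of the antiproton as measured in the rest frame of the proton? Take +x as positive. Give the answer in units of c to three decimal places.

-0.996c

β_A = 0.982, β_B = -0.614.
Transform to A's frame with the inverse velocity-addition law: u' = (u − v)/(1 − uv/c²), taking u = β_B and v = β_A.
u' = (-0.614 − 0.982) / (1 − (0.982)(-0.614)) = -1.5960/1.6029 = -0.9957.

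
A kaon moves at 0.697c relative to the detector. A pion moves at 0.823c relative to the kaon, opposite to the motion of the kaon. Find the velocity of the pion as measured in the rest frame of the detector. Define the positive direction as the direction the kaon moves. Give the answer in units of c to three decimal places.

With v = 0.697 and u' = -0.823 (in units of c),
u = (u' + v)/(1 + u'v/c²):
u = (-0.823 + 0.697) / (1 + (-0.823)·0.697) = -0.1260/0.4264 = -0.2955
(Galilean addition would give -0.126c.)

-0.296c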